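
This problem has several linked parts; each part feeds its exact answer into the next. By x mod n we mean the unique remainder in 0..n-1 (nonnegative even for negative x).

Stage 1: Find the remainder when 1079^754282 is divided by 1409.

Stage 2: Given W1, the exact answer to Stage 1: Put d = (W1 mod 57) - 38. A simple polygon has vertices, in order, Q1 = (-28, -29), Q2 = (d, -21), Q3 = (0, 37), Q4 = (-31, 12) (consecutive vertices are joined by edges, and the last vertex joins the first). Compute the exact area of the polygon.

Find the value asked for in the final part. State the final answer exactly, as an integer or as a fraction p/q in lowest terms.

561

Stage 1: squarings mod 1409: 1079^1=1079, 1079^2=407, 1079^4=796, 1079^8=975, 1079^16=959, 1079^32=1013, 1079^64=417, 1079^128=582, 1079^256=564, 1079^512=1071, 1079^1024=115, 1079^2048=544, 1079^4096=46, 1079^8192=707, 1079^16384=1063, 1079^32768=1360, 1079^65536=992, 1079^131072=582, 1079^262144=564, 1079^524288=1071; 1079^754282 = 1079^2 * 1079^8 * 1079^32 * 1079^64 * 1079^512 * 1079^32768 * 1079^65536 * 1079^131072 * 1079^524288 = 181 (mod 1409); answer 181
Stage 2: W1 = 181; d = -28; cross terms: (-28*-21 - -28*-29)=-224, (-28*37 - 0*-21)=-1036, (0*12 - -31*37)=1147, (-31*-29 - -28*12)=1235; twice the area = |1122| = 1122; area = 561; answer 561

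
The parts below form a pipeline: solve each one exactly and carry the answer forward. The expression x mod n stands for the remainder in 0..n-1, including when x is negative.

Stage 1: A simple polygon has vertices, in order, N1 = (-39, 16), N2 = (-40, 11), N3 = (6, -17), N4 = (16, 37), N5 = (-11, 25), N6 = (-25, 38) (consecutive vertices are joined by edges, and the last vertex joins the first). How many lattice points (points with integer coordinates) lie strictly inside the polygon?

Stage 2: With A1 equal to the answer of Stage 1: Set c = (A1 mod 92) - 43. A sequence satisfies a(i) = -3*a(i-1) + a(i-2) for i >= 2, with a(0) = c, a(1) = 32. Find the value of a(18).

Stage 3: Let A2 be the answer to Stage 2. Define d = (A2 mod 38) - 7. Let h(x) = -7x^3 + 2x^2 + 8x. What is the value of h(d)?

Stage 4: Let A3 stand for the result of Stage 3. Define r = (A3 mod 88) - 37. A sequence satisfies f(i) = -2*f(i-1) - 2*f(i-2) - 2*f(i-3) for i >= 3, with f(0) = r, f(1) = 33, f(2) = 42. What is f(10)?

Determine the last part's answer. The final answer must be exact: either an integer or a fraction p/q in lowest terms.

1976

Stage 1: cross terms: (-39*11 - -40*16)=211, (-40*-17 - 6*11)=614, (6*37 - 16*-17)=494, (16*25 - -11*37)=807, (-11*38 - -25*25)=207, (-25*16 - -39*38)=1082; twice the area = |3415| = 3415; area = 3415/2; boundary points = 1 + 2 + 2 + 3 + 1 + 2 = 11; strictly interior points = area - boundary/2 + 1 = 1703; answer 1703
Stage 2: A1 = 1703; c = 4; a(2) = -3*(32) + 1*(4) = -92; iterating: a(2)=-92, a(3)=308, a(4)=-1016, a(5)=3356, a(6)=-11084, a(7)=36608, a(8)=-120908, a(9)=399332, a(10)=-1318904, a(11)=4356044, a(12)=-14387036, a(13)=47517152, a(14)=-156938492, a(15)=518332628, a(16)=-1711936376, a(17)=5654141756, a(18)=-18674361644; answer -18674361644
Stage 3: A2 = -18674361644; d = 9; -7*(9)^3 + 2*(9)^2 + 8*(9)^1 = (-5103) + (162) + (72) = -4869; answer -4869
Stage 4: A3 = -4869; r = 22; f(3) = -2*(42) - 2*(33) - 2*(22) = -194; iterating: f(3)=-194, f(4)=238, f(5)=-172, f(6)=256, f(7)=-644, f(8)=1120, f(9)=-1464, f(10)=1976; answer 1976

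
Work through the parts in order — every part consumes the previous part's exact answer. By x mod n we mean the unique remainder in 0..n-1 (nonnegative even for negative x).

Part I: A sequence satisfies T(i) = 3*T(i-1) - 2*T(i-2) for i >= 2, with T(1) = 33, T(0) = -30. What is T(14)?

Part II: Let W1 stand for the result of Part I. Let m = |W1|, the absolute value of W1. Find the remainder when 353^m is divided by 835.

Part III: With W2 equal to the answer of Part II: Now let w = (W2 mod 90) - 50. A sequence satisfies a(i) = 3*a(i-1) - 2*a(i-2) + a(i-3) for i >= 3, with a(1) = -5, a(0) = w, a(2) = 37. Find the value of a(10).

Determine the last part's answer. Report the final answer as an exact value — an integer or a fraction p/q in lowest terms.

Part I: T(2) = 3*(33) - 2*(-30) = 159; iterating: T(2)=159, T(3)=411, T(4)=915, T(5)=1923, T(6)=3939, T(7)=7971, T(8)=16035, T(9)=32163, T(10)=64419, T(11)=128931, T(12)=257955, T(13)=516003, T(14)=1032099; answer 1032099
Part II: W1 = 1032099; m = 1032099; squarings mod 835: 353^1=353, 353^2=194, 353^4=61, 353^8=381, 353^16=706, 353^32=776, 353^64=141, 353^128=676, 353^256=231, 353^512=756, 353^1024=396, 353^2048=671, 353^4096=176, 353^8192=81, 353^16384=716, 353^32768=801, 353^65536=321, 353^131072=336, 353^262144=171, 353^524288=16; 353^1032099 = 353^1 * 353^2 * 353^32 * 353^128 * 353^256 * 353^512 * 353^1024 * 353^2048 * 353^4096 * 353^8192 * 353^32768 * 353^65536 * 353^131072 * 353^262144 * 353^524288 = 697 (mod 835); answer 697
Part III: W2 = 697; w = 17; a(3) = 3*(37) - 2*(-5) + 1*(17) = 138; iterating: a(3)=138, a(4)=335, a(5)=766, a(6)=1766, a(7)=4101, a(8)=9537, a(9)=22175, a(10)=51552; answer 51552

51552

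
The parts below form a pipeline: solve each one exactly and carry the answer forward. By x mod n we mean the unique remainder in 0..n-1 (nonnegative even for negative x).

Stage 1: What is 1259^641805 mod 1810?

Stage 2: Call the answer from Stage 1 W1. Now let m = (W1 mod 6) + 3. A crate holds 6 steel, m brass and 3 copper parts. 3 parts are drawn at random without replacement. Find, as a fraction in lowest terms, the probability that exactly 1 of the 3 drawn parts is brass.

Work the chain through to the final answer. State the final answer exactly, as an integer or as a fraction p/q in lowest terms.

Stage 1: squarings mod 1810: 1259^1=1259, 1259^2=1331, 1259^4=1381, 1259^8=1231, 1259^16=391, 1259^32=841, 1259^64=1381, 1259^128=1231, 1259^256=391, 1259^512=841, 1259^1024=1381, 1259^2048=1231, 1259^4096=391, 1259^8192=841, 1259^16384=1381, 1259^32768=1231, 1259^65536=391, 1259^131072=841, 1259^262144=1381, 1259^524288=1231; 1259^641805 = 1259^1 * 1259^4 * 1259^8 * 1259^256 * 1259^512 * 1259^2048 * 1259^16384 * 1259^32768 * 1259^65536 * 1259^524288 = 1429 (mod 1810); answer 1429
Stage 2: W1 = 1429; m = 4; total draws C(13,3) = 286; favorable C(4,1)*C(9,2) = 144; P = 72/143; answer 72/143

72/143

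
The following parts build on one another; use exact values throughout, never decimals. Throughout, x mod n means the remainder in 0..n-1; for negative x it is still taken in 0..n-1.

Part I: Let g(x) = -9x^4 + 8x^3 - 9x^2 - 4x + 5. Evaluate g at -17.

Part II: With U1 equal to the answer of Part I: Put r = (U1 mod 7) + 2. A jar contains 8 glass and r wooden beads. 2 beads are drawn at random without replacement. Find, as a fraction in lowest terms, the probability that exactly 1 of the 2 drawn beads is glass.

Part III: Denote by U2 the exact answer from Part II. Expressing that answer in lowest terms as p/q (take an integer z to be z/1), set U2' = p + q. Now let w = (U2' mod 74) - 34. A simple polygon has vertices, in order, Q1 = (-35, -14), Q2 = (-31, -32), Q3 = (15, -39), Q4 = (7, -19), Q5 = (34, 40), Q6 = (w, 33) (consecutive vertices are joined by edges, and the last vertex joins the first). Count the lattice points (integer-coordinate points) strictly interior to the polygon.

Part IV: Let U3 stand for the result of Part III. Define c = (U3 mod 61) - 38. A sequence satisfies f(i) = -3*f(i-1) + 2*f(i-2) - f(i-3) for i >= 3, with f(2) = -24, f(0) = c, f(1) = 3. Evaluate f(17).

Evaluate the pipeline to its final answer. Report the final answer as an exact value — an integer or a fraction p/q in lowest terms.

6055324014

Part I: -9*(-17)^4 + 8*(-17)^3 - 9*(-17)^2 - 4*(-17)^1 + 5 = (-751689) + (-39304) + (-2601) + (68) + (5) = -793521; answer -793521
Part II: U1 = -793521; r = 8; total draws C(16,2) = 120; favorable C(8,1)*C(8,1) = 64; P = 8/15; answer 8/15
Part III: U2 = 8/15; threaded value p + q = 23; w = -11; cross terms: (-35*-32 - -31*-14)=686, (-31*-39 - 15*-32)=1689, (15*-19 - 7*-39)=-12, (7*40 - 34*-19)=926, (34*33 - -11*40)=1562, (-11*-14 - -35*33)=1309; twice the area = |6160| = 6160; area = 3080; boundary points = 2 + 1 + 4 + 1 + 1 + 1 = 10; strictly interior points = area - boundary/2 + 1 = 3076; answer 3076
Part IV: U3 = 3076; c = -12; f(3) = -3*(-24) + 2*(3) - 1*(-12) = 90; iterating: f(3)=90, f(4)=-321, f(5)=1167, f(6)=-4233, f(7)=15354, f(8)=-55695, f(9)=202026, f(10)=-732822, f(11)=2658213, f(12)=-9642309, f(13)=34976175, f(14)=-126871356, f(15)=460208727, f(16)=-1669345068, f(17)=6055324014; answer 6055324014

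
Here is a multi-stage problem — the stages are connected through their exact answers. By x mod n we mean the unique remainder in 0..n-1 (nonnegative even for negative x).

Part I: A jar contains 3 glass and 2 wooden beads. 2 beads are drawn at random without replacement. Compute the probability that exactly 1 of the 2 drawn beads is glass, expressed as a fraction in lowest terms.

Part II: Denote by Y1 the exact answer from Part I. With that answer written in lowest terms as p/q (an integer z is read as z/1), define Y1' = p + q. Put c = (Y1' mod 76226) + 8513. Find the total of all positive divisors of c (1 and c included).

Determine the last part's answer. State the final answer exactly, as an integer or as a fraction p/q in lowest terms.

8522

Part I: total draws C(5,2) = 10; favorable C(3,1)*C(2,1) = 6; P = 3/5; answer 3/5
Part II: Y1 = 3/5; threaded value p + q = 8; c = 8521; 8521 is prime, so its only divisors are 1 and 8521; sigma = 1 + 8521 = 8522; answer 8522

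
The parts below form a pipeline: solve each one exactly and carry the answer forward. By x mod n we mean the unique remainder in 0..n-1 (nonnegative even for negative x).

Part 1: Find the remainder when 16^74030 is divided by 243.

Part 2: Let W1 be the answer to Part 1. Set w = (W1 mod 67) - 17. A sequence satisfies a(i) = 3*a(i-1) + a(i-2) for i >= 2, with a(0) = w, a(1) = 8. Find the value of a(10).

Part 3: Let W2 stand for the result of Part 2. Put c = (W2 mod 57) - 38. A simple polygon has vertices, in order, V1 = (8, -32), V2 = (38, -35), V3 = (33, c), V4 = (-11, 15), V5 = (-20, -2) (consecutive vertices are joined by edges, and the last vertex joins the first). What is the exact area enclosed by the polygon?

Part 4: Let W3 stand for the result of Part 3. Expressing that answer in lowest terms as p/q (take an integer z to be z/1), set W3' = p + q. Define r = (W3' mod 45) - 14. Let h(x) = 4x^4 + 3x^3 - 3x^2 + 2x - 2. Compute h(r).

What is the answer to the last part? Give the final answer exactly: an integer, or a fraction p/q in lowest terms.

Part 1: squarings mod 243: 16^1=16, 16^2=13, 16^4=169, 16^8=130, 16^16=133, 16^32=193, 16^64=70, 16^128=40, 16^256=142, 16^512=238, 16^1024=25, 16^2048=139, 16^4096=124, 16^8192=67, 16^16384=115, 16^32768=103, 16^65536=160; 16^74030 = 16^2 * 16^4 * 16^8 * 16^32 * 16^256 * 16^8192 * 16^65536 = 220 (mod 243); answer 220
Part 2: W1 = 220; w = 2; a(2) = 3*(8) + 1*(2) = 26; iterating: a(2)=26, a(3)=86, a(4)=284, a(5)=938, a(6)=3098, a(7)=10232, a(8)=33794, a(9)=111614, a(10)=368636; answer 368636
Part 3: W2 = 368636; c = -21; cross terms: (8*-35 - 38*-32)=936, (38*-21 - 33*-35)=357, (33*15 - -11*-21)=264, (-11*-2 - -20*15)=322, (-20*-32 - 8*-2)=656; twice the area = |2535| = 2535; area = 2535/2; answer 2535/2
Part 4: W3 = 2535/2; threaded value p + q = 2537; r = 3; 4*(3)^4 + 3*(3)^3 - 3*(3)^2 + 2*(3)^1 - 2 = (324) + (81) + (-27) + (6) + (-2) = 382; answer 382

382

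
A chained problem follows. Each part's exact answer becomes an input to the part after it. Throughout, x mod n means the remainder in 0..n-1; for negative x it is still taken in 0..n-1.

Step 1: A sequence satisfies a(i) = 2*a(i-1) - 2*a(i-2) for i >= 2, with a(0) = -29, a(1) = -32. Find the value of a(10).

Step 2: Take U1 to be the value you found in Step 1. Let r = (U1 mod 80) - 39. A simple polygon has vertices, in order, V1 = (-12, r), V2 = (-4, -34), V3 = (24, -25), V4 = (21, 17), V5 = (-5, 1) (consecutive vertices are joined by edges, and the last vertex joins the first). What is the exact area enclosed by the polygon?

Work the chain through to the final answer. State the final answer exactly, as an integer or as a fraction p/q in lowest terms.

1175

Step 1: a(2) = 2*(-32) - 2*(-29) = -6; iterating: a(2)=-6, a(3)=52, a(4)=116, a(5)=128, a(6)=24, a(7)=-208, a(8)=-464, a(9)=-512, a(10)=-96; answer -96
Step 2: U1 = -96; r = 25; cross terms: (-12*-34 - -4*25)=508, (-4*-25 - 24*-34)=916, (24*17 - 21*-25)=933, (21*1 - -5*17)=106, (-5*25 - -12*1)=-113; twice the area = |2350| = 2350; area = 1175; answer 1175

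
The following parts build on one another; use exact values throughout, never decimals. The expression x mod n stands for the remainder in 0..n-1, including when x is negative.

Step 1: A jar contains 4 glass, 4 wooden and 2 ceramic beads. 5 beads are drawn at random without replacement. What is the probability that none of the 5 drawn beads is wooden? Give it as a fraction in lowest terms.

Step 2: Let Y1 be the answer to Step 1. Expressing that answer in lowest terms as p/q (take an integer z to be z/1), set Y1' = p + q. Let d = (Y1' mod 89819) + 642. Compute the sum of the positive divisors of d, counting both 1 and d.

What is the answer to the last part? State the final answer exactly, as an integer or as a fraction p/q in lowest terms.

828

Step 1: total draws C(10,5) = 252; favorable C(6,5) = 6; P = 1/42; answer 1/42
Step 2: Y1 = 1/42; threaded value p + q = 43; d = 685; 685 = 5 * 137; sigma = (1 + 5) * (1 + 137) = 6 * 138 = 828; answer 828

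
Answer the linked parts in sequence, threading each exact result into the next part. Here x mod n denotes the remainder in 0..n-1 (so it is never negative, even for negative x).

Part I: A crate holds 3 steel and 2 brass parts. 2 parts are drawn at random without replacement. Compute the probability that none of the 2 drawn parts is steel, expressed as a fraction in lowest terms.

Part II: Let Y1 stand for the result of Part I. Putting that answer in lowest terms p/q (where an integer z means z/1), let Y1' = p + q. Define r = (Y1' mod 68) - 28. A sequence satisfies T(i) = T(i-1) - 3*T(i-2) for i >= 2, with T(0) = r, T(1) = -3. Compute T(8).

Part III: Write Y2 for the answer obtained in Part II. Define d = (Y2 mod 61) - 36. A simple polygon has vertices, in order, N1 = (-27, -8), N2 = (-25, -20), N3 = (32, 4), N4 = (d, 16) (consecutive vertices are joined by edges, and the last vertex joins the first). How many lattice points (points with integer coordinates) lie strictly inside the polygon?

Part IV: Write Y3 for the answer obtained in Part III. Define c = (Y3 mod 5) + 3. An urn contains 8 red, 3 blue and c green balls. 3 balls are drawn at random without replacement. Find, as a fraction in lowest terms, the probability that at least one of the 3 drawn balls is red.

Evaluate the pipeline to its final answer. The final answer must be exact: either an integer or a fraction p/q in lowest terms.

9/10

Part I: total draws C(5,2) = 10; favorable C(2,2) = 1; P = 1/10; answer 1/10
Part II: Y1 = 1/10; threaded value p + q = 11; r = -17; T(2) = 1*(-3) - 3*(-17) = 48; iterating: T(2)=48, T(3)=57, T(4)=-87, T(5)=-258, T(6)=3, T(7)=777, T(8)=768; answer 768
Part III: Y2 = 768; d = 0; cross terms: (-27*-20 - -25*-8)=340, (-25*4 - 32*-20)=540, (32*16 - 0*4)=512, (0*-8 - -27*16)=432; twice the area = |1824| = 1824; area = 912; boundary points = 2 + 3 + 4 + 3 = 12; strictly interior points = area - boundary/2 + 1 = 907; answer 907
Part IV: Y3 = 907; c = 5; total draws C(16,3) = 560; complement C(8,3) = 56; favorable 560 - 56 = 504; P = 9/10; answer 9/10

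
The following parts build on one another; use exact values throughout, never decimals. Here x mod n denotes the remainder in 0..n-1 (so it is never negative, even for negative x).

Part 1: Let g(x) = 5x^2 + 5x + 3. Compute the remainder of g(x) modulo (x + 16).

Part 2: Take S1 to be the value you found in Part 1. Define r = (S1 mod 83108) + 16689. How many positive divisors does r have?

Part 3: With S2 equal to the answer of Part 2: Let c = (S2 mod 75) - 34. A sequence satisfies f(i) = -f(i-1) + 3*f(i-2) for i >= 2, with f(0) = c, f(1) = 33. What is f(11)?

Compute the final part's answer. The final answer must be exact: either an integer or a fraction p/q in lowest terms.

Part 1: remainder = value at the root: 5*(-16)^2 + 5*(-16)^1 + 3 = (1280) + (-80) + (3) = 1203; answer 1203
Part 2: S1 = 1203; r = 17892; 17892 = 2^2 * 3^2 * 7 * 71; number of divisors = (2+1) * (2+1) * (1+1) * (1+1) = 36; answer 36
Part 3: S2 = 36; c = 2; f(2) = -1*(33) + 3*(2) = -27; iterating: f(2)=-27, f(3)=126, f(4)=-207, f(5)=585, f(6)=-1206, f(7)=2961, f(8)=-6579, f(9)=15462, f(10)=-35199, f(11)=81585; answer 81585

81585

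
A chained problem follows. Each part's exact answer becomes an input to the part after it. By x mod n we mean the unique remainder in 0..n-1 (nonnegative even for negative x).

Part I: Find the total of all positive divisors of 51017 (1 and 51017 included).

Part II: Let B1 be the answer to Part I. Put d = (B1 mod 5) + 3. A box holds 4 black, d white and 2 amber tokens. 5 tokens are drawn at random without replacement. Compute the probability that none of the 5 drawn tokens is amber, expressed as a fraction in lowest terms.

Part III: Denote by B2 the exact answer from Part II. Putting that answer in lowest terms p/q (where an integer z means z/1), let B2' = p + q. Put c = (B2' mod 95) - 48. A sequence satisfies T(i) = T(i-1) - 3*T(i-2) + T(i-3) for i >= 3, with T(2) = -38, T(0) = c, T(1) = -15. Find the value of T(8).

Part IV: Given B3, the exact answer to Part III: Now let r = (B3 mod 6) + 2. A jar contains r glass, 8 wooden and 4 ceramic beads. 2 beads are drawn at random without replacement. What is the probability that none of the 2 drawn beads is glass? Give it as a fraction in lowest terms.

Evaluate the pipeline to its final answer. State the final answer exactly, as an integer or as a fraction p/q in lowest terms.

22/57

Part I: 51017 = 17 * 3001; sigma = (1 + 17) * (1 + 3001) = 18 * 3002 = 54036; answer 54036
Part II: B1 = 54036; d = 4; total draws C(10,5) = 252; favorable C(8,5) = 56; P = 2/9; answer 2/9
Part III: B2 = 2/9; threaded value p + q = 11; c = -37; T(3) = 1*(-38) - 3*(-15) + 1*(-37) = -30; iterating: T(3)=-30, T(4)=69, T(5)=121, T(6)=-116, T(7)=-410, T(8)=59; answer 59
Part IV: B3 = 59; r = 7; total draws C(19,2) = 171; favorable C(12,2) = 66; P = 22/57; answer 22/57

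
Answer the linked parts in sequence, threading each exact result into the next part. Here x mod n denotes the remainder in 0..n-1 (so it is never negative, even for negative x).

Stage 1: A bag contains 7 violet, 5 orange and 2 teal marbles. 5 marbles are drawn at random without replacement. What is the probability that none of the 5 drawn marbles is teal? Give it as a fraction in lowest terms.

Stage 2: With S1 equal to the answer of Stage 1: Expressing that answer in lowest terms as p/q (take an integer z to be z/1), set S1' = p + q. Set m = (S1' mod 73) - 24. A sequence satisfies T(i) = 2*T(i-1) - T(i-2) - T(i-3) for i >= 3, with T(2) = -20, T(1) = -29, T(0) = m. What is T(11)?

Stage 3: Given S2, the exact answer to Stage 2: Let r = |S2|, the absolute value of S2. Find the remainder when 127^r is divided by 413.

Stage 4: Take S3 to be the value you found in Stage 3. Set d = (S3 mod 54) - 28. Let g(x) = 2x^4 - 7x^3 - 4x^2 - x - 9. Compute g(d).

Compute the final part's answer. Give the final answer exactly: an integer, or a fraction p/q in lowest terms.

Stage 1: total draws C(14,5) = 2002; favorable C(12,5) = 792; P = 36/91; answer 36/91
Stage 2: S1 = 36/91; threaded value p + q = 127; m = 30; T(3) = 2*(-20) - 1*(-29) - 1*(30) = -41; iterating: T(3)=-41, T(4)=-33, T(5)=-5, T(6)=64, T(7)=166, T(8)=273, T(9)=316, T(10)=193, T(11)=-203; answer -203
Stage 3: S2 = -203; r = 203; squarings mod 413: 127^1=127, 127^2=22, 127^4=71, 127^8=85, 127^16=204, 127^32=316, 127^64=323, 127^128=253; 127^203 = 127^1 * 127^2 * 127^8 * 127^64 * 127^128 = 1 (mod 413); answer 1
Stage 4: S3 = 1; d = -27; 2*(-27)^4 - 7*(-27)^3 - 4*(-27)^2 - 1*(-27)^1 - 9 = (1062882) + (137781) + (-2916) + (27) + (-9) = 1197765; answer 1197765

1197765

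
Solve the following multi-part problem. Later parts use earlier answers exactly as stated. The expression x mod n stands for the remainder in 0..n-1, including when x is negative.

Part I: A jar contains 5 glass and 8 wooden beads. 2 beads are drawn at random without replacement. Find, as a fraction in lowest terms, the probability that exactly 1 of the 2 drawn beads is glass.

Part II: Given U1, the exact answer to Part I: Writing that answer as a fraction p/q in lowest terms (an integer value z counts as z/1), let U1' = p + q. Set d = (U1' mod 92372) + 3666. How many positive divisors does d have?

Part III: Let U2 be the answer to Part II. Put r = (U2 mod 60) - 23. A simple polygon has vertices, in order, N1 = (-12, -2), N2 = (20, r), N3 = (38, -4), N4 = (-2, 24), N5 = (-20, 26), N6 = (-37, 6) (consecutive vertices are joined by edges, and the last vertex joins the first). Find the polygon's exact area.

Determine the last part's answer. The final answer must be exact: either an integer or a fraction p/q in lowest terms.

1565

Part I: total draws C(13,2) = 78; favorable C(5,1)*C(8,1) = 40; P = 20/39; answer 20/39
Part II: U1 = 20/39; threaded value p + q = 59; d = 3725; 3725 = 5^2 * 149; number of divisors = (2+1) * (1+1) = 6; answer 6
Part III: U2 = 6; r = -17; cross terms: (-12*-17 - 20*-2)=244, (20*-4 - 38*-17)=566, (38*24 - -2*-4)=904, (-2*26 - -20*24)=428, (-20*6 - -37*26)=842, (-37*-2 - -12*6)=146; twice the area = |3130| = 3130; area = 1565; answer 1565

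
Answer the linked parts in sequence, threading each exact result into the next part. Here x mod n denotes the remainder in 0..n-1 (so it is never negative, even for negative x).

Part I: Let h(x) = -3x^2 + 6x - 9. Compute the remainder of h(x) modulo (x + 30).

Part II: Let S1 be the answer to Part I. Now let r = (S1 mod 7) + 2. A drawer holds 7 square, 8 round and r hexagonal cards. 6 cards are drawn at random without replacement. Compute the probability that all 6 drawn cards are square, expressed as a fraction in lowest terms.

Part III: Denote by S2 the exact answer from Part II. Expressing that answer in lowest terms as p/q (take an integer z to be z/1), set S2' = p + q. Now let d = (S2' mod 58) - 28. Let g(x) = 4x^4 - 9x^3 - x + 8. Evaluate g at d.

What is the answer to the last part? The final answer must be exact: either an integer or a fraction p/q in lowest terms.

694562

Part I: remainder = value at the root: -3*(-30)^2 + 6*(-30)^1 - 9 = (-2700) + (-180) + (-9) = -2889; answer -2889
Part II: S1 = -2889; r = 4; total draws C(19,6) = 27132; favorable C(7,6) = 7; P = 1/3876; answer 1/3876
Part III: S2 = 1/3876; threaded value p + q = 3877; d = 21; 4*(21)^4 - 9*(21)^3 - 1*(21)^1 + 8 = (777924) + (-83349) + (-21) + (8) = 694562; answer 694562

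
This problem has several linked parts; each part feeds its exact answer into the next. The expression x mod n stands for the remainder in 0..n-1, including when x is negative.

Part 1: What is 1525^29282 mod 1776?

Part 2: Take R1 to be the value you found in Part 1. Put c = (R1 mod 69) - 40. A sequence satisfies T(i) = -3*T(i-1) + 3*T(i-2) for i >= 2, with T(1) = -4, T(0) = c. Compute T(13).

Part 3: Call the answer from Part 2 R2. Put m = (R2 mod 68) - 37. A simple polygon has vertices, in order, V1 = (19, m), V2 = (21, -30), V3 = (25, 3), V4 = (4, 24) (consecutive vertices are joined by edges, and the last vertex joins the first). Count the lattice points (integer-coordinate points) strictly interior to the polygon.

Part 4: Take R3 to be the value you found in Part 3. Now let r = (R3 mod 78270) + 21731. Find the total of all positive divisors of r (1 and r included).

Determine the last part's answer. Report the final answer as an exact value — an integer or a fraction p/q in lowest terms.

Part 1: squarings mod 1776: 1525^1=1525, 1525^2=841, 1525^4=433, 1525^8=1009, 1525^16=433, 1525^32=1009, 1525^64=433, 1525^128=1009, 1525^256=433, 1525^512=1009, 1525^1024=433, 1525^2048=1009, 1525^4096=433, 1525^8192=1009, 1525^16384=433; 1525^29282 = 1525^2 * 1525^32 * 1525^64 * 1525^512 * 1525^4096 * 1525^8192 * 1525^16384 = 841 (mod 1776); answer 841
Part 2: R1 = 841; c = -27; T(2) = -3*(-4) + 3*(-27) = -69; iterating: T(2)=-69, T(3)=195, T(4)=-792, T(5)=2961, T(6)=-11259, T(7)=42660, T(8)=-161757, T(9)=613251, T(10)=-2325024, T(11)=8814825, T(12)=-33419547, T(13)=126703116; answer 126703116
Part 3: R2 = 126703116; m = -29; cross terms: (19*-30 - 21*-29)=39, (21*3 - 25*-30)=813, (25*24 - 4*3)=588, (4*-29 - 19*24)=-572; twice the area = |868| = 868; area = 434; boundary points = 1 + 1 + 21 + 1 = 24; strictly interior points = area - boundary/2 + 1 = 423; answer 423
Part 4: R3 = 423; r = 22154; 22154 = 2 * 11 * 19 * 53; sigma = (1 + 2) * (1 + 11) * (1 + 19) * (1 + 53) = 3 * 12 * 20 * 54 = 38880; answer 38880

38880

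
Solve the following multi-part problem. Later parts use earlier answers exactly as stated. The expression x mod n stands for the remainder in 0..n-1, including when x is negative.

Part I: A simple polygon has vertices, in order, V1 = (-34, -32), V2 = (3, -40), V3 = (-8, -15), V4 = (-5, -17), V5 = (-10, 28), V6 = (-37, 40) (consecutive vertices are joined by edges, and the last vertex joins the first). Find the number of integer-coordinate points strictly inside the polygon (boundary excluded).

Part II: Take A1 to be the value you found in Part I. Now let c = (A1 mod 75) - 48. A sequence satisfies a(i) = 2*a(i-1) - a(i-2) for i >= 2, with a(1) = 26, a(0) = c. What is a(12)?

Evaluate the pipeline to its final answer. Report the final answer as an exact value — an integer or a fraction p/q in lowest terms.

235

Part I: cross terms: (-34*-40 - 3*-32)=1456, (3*-15 - -8*-40)=-365, (-8*-17 - -5*-15)=61, (-5*28 - -10*-17)=-310, (-10*40 - -37*28)=636, (-37*-32 - -34*40)=2544; twice the area = |4022| = 4022; area = 2011; boundary points = 1 + 1 + 1 + 5 + 3 + 3 = 14; strictly interior points = area - boundary/2 + 1 = 2005; answer 2005
Part II: A1 = 2005; c = 7; a(2) = 2*(26) - 1*(7) = 45; iterating: a(2)=45, a(3)=64, a(4)=83, a(5)=102, a(6)=121, a(7)=140, a(8)=159, a(9)=178, a(10)=197, a(11)=216, a(12)=235; answer 235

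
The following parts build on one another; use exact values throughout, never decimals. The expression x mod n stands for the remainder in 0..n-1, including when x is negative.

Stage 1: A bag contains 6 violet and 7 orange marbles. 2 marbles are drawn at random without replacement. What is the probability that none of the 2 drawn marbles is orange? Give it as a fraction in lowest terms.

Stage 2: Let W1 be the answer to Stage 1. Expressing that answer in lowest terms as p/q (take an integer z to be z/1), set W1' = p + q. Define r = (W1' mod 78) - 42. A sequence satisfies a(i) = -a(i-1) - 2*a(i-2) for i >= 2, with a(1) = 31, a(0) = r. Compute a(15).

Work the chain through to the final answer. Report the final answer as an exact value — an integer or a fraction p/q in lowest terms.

-757

Stage 1: total draws C(13,2) = 78; favorable C(6,2) = 15; P = 5/26; answer 5/26
Stage 2: W1 = 5/26; threaded value p + q = 31; r = -11; a(2) = -1*(31) - 2*(-11) = -9; iterating: a(2)=-9, a(3)=-53, a(4)=71, a(5)=35, a(6)=-177, a(7)=107, a(8)=247, a(9)=-461, a(10)=-33, a(11)=955, a(12)=-889, a(13)=-1021, a(14)=2799, a(15)=-757; answer -757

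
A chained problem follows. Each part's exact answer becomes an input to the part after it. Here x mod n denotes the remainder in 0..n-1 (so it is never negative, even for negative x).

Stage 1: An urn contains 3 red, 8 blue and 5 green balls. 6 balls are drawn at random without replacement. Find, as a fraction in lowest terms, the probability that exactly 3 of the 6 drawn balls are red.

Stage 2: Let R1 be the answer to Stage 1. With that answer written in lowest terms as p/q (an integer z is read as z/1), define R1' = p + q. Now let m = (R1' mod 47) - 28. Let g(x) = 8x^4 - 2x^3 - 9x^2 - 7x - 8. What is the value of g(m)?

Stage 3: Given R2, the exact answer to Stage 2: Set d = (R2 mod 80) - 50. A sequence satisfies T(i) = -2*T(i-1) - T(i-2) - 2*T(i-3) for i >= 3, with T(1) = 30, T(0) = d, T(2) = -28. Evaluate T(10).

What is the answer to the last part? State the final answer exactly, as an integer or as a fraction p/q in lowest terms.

Stage 1: total draws C(16,6) = 8008; favorable C(3,3)*C(13,3) = 286; P = 1/28; answer 1/28
Stage 2: R1 = 1/28; threaded value p + q = 29; m = 1; 8*(1)^4 - 2*(1)^3 - 9*(1)^2 - 7*(1)^1 - 8 = (8) + (-2) + (-9) + (-7) + (-8) = -18; answer -18
Stage 3: R2 = -18; d = 12; T(3) = -2*(-28) - 1*(30) - 2*(12) = 2; iterating: T(3)=2, T(4)=-36, T(5)=126, T(6)=-220, T(7)=386, T(8)=-804, T(9)=1662, T(10)=-3292; answer -3292

-3292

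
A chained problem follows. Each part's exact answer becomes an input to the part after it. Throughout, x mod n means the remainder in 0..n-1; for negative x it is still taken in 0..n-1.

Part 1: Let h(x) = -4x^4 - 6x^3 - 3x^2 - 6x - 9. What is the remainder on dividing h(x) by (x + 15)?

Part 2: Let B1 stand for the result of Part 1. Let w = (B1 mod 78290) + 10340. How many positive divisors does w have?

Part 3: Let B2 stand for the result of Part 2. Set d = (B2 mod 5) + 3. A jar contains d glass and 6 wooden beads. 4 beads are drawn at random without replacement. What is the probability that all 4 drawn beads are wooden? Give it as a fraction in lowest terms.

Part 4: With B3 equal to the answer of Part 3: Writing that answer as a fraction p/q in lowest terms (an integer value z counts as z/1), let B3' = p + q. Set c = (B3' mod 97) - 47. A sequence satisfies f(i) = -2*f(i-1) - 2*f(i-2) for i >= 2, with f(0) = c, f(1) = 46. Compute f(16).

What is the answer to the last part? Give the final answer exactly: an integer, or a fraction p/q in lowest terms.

512

Part 1: remainder = value at the root: -4*(-15)^4 - 6*(-15)^3 - 3*(-15)^2 - 6*(-15)^1 - 9 = (-202500) + (20250) + (-675) + (90) + (-9) = -182844; answer -182844
Part 2: B1 = -182844; w = 62366; 62366 = 2 * 31183; number of divisors = (1+1) * (1+1) = 4; answer 4
Part 3: B2 = 4; d = 7; total draws C(13,4) = 715; favorable C(6,4) = 15; P = 3/143; answer 3/143
Part 4: B3 = 3/143; threaded value p + q = 146; c = 2; f(2) = -2*(46) - 2*(2) = -96; iterating: f(2)=-96, f(3)=100, f(4)=-8, f(5)=-184, f(6)=384, f(7)=-400, f(8)=32, f(9)=736, f(10)=-1536, f(11)=1600, f(12)=-128, f(13)=-2944, f(14)=6144, f(15)=-6400, f(16)=512; answer 512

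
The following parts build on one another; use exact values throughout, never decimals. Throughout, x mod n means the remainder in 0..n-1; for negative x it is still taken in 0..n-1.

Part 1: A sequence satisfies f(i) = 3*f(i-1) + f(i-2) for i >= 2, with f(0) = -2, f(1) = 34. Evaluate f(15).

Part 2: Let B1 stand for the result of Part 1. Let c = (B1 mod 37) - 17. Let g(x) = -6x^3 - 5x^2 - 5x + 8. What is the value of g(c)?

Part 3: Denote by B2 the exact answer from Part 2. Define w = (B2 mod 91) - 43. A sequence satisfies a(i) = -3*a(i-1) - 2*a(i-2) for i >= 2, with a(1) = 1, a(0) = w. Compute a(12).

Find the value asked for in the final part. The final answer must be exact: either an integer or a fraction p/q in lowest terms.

Part 1: f(2) = 3*(34) + 1*(-2) = 100; iterating: f(2)=100, f(3)=334, f(4)=1102, f(5)=3640, f(6)=12022, f(7)=39706, f(8)=131140, f(9)=433126, f(10)=1430518, f(11)=4724680, f(12)=15604558, f(13)=51538354, f(14)=170219620, f(15)=562197214; answer 562197214
Part 2: B1 = 562197214; c = -6; -6*(-6)^3 - 5*(-6)^2 - 5*(-6)^1 + 8 = (1296) + (-180) + (30) + (8) = 1154; answer 1154
Part 3: B2 = 1154; w = 19; a(2) = -3*(1) - 2*(19) = -41; iterating: a(2)=-41, a(3)=121, a(4)=-281, a(5)=601, a(6)=-1241, a(7)=2521, a(8)=-5081, a(9)=10201, a(10)=-20441, a(11)=40921, a(12)=-81881; answer -81881

-81881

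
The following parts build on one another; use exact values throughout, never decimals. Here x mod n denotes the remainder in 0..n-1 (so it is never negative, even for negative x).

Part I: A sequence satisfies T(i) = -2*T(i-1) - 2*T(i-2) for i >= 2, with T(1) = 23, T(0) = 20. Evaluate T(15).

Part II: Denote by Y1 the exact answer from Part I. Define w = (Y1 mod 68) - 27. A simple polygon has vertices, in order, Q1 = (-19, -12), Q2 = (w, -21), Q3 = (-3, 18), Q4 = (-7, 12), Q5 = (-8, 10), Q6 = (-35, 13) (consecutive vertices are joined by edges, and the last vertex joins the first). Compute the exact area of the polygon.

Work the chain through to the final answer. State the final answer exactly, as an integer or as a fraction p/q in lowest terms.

1395/2

Part I: T(2) = -2*(23) - 2*(20) = -86; iterating: T(2)=-86, T(3)=126, T(4)=-80, T(5)=-92, T(6)=344, T(7)=-504, T(8)=320, T(9)=368, T(10)=-1376, T(11)=2016, T(12)=-1280, T(13)=-1472, T(14)=5504, T(15)=-8064; answer -8064
Part II: Y1 = -8064; w = 1; cross terms: (-19*-21 - 1*-12)=411, (1*18 - -3*-21)=-45, (-3*12 - -7*18)=90, (-7*10 - -8*12)=26, (-8*13 - -35*10)=246, (-35*-12 - -19*13)=667; twice the area = |1395| = 1395; area = 1395/2; answer 1395/2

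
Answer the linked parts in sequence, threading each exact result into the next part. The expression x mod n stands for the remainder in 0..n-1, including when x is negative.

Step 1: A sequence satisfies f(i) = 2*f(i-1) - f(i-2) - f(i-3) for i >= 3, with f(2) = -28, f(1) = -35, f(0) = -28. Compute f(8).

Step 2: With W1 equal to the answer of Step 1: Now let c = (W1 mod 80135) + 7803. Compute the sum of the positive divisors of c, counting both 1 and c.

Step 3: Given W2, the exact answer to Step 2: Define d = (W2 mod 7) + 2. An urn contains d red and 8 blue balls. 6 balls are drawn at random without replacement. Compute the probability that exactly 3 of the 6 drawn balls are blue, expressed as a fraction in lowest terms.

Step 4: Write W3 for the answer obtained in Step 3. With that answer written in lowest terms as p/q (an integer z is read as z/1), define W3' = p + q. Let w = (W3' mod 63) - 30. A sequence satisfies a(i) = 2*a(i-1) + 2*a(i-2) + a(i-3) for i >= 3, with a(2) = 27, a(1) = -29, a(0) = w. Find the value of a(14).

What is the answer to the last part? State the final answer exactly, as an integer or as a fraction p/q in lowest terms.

Step 1: f(3) = 2*(-28) - 1*(-35) - 1*(-28) = 7; iterating: f(3)=7, f(4)=77, f(5)=175, f(6)=266, f(7)=280, f(8)=119; answer 119
Step 2: W1 = 119; c = 7922; 7922 = 2 * 17 * 233; sigma = (1 + 2) * (1 + 17) * (1 + 233) = 3 * 18 * 234 = 12636; answer 12636
Step 3: W2 = 12636; d = 3; total draws C(11,6) = 462; favorable C(8,3)*C(3,3) = 56; P = 4/33; answer 4/33
Step 4: W3 = 4/33; threaded value p + q = 37; w = 7; a(3) = 2*(27) + 2*(-29) + 1*(7) = 3; iterating: a(3)=3, a(4)=31, a(5)=95, a(6)=255, a(7)=731, a(8)=2067, a(9)=5851, a(10)=16567, a(11)=46903, a(12)=132791, a(13)=375955, a(14)=1064395; answer 1064395

1064395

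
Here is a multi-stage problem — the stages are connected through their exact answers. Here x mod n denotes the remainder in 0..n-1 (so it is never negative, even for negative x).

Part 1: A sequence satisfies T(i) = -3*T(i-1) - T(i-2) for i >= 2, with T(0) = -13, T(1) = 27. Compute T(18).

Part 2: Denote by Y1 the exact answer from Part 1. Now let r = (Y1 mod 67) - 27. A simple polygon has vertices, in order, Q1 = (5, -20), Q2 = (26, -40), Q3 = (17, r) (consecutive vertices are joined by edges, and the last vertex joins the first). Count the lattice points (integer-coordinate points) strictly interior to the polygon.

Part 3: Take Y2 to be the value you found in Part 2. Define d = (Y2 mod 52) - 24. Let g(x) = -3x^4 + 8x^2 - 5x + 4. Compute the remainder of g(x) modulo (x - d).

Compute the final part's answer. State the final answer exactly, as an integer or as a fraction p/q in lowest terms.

Part 1: T(2) = -3*(27) - 1*(-13) = -68; iterating: T(2)=-68, T(3)=177, T(4)=-463, T(5)=1212, T(6)=-3173, T(7)=8307, T(8)=-21748, T(9)=56937, T(10)=-149063, T(11)=390252, T(12)=-1021693, T(13)=2674827, T(14)=-7002788, T(15)=18333537, T(16)=-47997823, T(17)=125659932, T(18)=-328981973; answer -328981973
Part 2: Y1 = -328981973; r = -7; cross terms: (5*-40 - 26*-20)=320, (26*-7 - 17*-40)=498, (17*-20 - 5*-7)=-305; twice the area = |513| = 513; area = 513/2; boundary points = 1 + 3 + 1 = 5; strictly interior points = area - boundary/2 + 1 = 255; answer 255
Part 3: Y2 = 255; d = 23; remainder = value at the root: -3*(23)^4 + 8*(23)^2 - 5*(23)^1 + 4 = (-839523) + (4232) + (-115) + (4) = -835402; answer -835402

-835402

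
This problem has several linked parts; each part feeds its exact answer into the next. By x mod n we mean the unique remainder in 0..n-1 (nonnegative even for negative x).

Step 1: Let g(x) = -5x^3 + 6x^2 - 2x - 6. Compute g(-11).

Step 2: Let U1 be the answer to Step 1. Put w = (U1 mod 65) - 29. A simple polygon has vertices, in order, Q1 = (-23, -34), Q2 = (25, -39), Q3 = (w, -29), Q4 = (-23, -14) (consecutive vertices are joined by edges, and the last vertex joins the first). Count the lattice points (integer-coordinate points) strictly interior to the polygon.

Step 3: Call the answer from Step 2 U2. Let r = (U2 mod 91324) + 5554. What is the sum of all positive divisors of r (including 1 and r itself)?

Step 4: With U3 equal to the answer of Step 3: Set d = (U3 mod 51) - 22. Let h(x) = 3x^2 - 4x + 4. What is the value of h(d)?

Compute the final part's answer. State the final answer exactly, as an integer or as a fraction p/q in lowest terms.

Step 1: -5*(-11)^3 + 6*(-11)^2 - 2*(-11)^1 - 6 = (6655) + (726) + (22) + (-6) = 7397; answer 7397
Step 2: U1 = 7397; w = 23; cross terms: (-23*-39 - 25*-34)=1747, (25*-29 - 23*-39)=172, (23*-14 - -23*-29)=-989, (-23*-34 - -23*-14)=460; twice the area = |1390| = 1390; area = 695; boundary points = 1 + 2 + 1 + 20 = 24; strictly interior points = area - boundary/2 + 1 = 684; answer 684
Step 3: U2 = 684; r = 6238; 6238 = 2 * 3119; sigma = (1 + 2) * (1 + 3119) = 3 * 3120 = 9360; answer 9360
Step 4: U3 = 9360; d = 5; 3*(5)^2 - 4*(5)^1 + 4 = (75) + (-20) + (4) = 59; answer 59

59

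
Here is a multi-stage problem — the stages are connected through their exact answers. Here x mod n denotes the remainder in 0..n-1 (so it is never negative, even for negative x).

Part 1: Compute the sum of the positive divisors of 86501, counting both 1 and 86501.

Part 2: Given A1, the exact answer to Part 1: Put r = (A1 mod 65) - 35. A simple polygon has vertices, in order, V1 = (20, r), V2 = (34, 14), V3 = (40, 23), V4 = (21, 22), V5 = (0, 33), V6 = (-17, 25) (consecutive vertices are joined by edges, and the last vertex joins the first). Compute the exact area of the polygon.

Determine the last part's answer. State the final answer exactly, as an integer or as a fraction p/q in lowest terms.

Part 1: 86501 is prime, so its only divisors are 1 and 86501; sigma = 1 + 86501 = 86502; answer 86502
Part 2: A1 = 86502; r = 17; cross terms: (20*14 - 34*17)=-298, (34*23 - 40*14)=222, (40*22 - 21*23)=397, (21*33 - 0*22)=693, (0*25 - -17*33)=561, (-17*17 - 20*25)=-789; twice the area = |786| = 786; area = 393; answer 393

393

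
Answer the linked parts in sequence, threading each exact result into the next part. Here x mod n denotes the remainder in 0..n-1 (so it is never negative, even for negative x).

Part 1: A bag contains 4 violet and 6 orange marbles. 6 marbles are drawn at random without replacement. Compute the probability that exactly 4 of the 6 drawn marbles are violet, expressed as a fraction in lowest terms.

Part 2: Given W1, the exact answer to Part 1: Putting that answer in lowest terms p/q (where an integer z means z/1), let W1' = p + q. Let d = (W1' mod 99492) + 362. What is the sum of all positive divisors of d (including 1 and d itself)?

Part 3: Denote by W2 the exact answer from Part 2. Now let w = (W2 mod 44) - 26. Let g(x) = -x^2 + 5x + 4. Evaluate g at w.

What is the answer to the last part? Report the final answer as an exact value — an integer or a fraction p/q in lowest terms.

-10

Part 1: total draws C(10,6) = 210; favorable C(4,4)*C(6,2) = 15; P = 1/14; answer 1/14
Part 2: W1 = 1/14; threaded value p + q = 15; d = 377; 377 = 13 * 29; sigma = (1 + 13) * (1 + 29) = 14 * 30 = 420; answer 420
Part 3: W2 = 420; w = -2; -1*(-2)^2 + 5*(-2)^1 + 4 = (-4) + (-10) + (4) = -10; answer -10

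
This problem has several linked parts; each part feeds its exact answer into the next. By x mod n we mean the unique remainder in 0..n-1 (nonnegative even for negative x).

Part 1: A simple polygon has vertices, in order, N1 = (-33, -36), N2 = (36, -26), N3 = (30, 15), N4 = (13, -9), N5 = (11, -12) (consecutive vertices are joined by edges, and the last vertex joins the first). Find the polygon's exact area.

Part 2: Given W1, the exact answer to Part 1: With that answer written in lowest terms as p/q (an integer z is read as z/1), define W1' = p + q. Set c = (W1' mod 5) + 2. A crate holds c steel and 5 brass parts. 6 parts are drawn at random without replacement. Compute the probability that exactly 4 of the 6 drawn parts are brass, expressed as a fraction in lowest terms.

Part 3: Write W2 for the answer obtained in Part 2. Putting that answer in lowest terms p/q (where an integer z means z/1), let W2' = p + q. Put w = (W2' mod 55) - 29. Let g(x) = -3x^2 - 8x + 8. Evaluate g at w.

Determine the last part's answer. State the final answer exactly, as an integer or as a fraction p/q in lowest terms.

-692

Part 1: cross terms: (-33*-26 - 36*-36)=2154, (36*15 - 30*-26)=1320, (30*-9 - 13*15)=-465, (13*-12 - 11*-9)=-57, (11*-36 - -33*-12)=-792; twice the area = |2160| = 2160; area = 1080; answer 1080
Part 2: W1 = 1080; threaded value p + q = 1081; c = 3; total draws C(8,6) = 28; favorable C(5,4)*C(3,2) = 15; P = 15/28; answer 15/28
Part 3: W2 = 15/28; threaded value p + q = 43; w = 14; -3*(14)^2 - 8*(14)^1 + 8 = (-588) + (-112) + (8) = -692; answer -692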